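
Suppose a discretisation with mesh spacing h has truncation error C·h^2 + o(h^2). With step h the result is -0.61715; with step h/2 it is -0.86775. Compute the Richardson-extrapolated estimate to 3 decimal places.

-0.951

Extrapolated value = (4·A(h/2) − A(h)) / (4 − 1)
= (4·(-0.86775) − (-0.61715)) / 3
= -2.85385 / 3 = -0.95128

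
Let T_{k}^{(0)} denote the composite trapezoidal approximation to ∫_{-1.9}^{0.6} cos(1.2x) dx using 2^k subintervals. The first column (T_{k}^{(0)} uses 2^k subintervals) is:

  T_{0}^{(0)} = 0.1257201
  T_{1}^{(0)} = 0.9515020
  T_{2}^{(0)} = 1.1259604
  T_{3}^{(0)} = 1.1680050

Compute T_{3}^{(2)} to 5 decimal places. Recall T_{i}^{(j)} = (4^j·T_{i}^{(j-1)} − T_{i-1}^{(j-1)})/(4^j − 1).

1.18188

Richardson extrapolation on the trapezoidal column (denominator 4−1=3):
T_{2}^{(1)} = 1.1259604 + (1.1259604 − 0.9515020)/3 = 1.1841132
T_{3}^{(1)} = 1.1680050 + (1.1680050 − 1.1259604)/3 = 1.1820199
T_{3}^{(2)} = 1.1820199 + (1.1820199 − 1.1841132)/15 = 1.1818803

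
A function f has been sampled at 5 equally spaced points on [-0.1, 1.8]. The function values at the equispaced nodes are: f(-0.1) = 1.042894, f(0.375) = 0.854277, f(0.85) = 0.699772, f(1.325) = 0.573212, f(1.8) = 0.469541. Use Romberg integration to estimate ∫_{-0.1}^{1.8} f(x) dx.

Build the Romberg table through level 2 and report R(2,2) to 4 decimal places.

R(0,0) (trapezoid, 1 panel, h=1.9000): 1.436813
R(1,0) (trapezoid, 2 panels, h=0.9500): 1.383190
R(2,0) (trapezoid, 4 panels, h=0.4750): 1.369652
R(1,1) = 1.383190 + (1.383190 − 1.436813)/3 = 1.365316
R(2,1) = 1.369652 + (1.369652 − 1.383190)/3 = 1.365139
R(2,2) = 1.365139 + (1.365139 − 1.365316)/15 = 1.365127

1.3651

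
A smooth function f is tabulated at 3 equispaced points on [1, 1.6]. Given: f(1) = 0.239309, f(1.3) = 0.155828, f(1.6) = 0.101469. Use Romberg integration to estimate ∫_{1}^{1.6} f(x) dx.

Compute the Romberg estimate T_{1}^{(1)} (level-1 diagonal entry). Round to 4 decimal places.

T_{0}^{(0)} (trapezoid, 1 panel, h=0.6000): 0.102233
T_{1}^{(0)} (trapezoid, 2 panels, h=0.3000): 0.097865
T_{1}^{(1)} = 0.097865 + (0.097865 − 0.102233)/3 = 0.096409

0.0964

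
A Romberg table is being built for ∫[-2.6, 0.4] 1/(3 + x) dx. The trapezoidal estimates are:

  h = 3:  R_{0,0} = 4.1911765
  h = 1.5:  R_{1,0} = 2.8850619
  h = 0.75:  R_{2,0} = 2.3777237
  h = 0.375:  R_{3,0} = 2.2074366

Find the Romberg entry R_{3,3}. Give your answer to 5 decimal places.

Richardson extrapolation on the trapezoidal column (denominator 4−1=3):
R_{1,1} = (4·2.8850619 − 4.1911765) / 3 = 2.4496904
R_{2,1} = 2.3777237 + (2.3777237 − 2.8850619)/3 = 2.2086110
R_{3,1} = (4·2.2074366 − 2.3777237) / 3 = 2.1506742
R_{2,2} = (16·2.2086110 − 2.4496904) / 15 = 2.1925390
R_{3,2} = 2.1506742 + (2.1506742 − 2.2086110)/15 = 2.1468117
R_{3,3} = (64·2.1468117 − 2.1925390) / 63 = 2.1460859
(Column j=1 coincides with Simpson's rule on the same nodes.)

2.14609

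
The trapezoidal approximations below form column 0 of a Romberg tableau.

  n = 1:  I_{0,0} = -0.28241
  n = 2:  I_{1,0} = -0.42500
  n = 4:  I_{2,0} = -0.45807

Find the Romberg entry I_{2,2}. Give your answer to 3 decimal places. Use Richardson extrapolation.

-0.469

Richardson extrapolation on the trapezoidal column (denominator 4−1=3):
I_{1,1} = (4·(-0.42500) − (-0.28241)) / 3 = -0.47253
I_{2,1} = (4·(-0.45807) − (-0.42500)) / 3 = -0.46909
I_{2,2} = -0.46909 + (-0.46909 − (-0.47253))/15 = -0.46886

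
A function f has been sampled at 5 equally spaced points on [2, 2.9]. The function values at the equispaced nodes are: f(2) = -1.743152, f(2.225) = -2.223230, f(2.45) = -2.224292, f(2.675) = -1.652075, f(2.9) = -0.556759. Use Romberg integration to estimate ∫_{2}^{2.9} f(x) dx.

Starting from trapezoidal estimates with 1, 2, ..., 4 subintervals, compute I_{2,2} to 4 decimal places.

I_{0,0} (trapezoid, 1 panel, h=0.9000): -1.034960
I_{1,0} (trapezoid, 2 panels, h=0.4500): -1.518411
I_{2,0} (trapezoid, 4 panels, h=0.2250): -1.631149
I_{1,1} = -1.518411 + (-1.518411 − (-1.034960))/3 = -1.679561
I_{2,1} = -1.631149 + (-1.631149 − (-1.518411))/3 = -1.668728
I_{2,2} = -1.668728 + (-1.668728 − (-1.679561))/15 = -1.668006

-1.6680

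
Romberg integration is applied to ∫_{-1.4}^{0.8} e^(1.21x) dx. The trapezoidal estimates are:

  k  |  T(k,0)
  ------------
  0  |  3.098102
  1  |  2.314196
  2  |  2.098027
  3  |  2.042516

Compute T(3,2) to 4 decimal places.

T(2,1) = 2.098027 + (2.098027 − 2.314196)/3 = 2.025971
T(3,1) = (4·2.042516 − 2.098027) / 3 = 2.024012
T(3,2) = 2.024012 + (2.024012 − 2.025971)/15 = 2.023881

2.0239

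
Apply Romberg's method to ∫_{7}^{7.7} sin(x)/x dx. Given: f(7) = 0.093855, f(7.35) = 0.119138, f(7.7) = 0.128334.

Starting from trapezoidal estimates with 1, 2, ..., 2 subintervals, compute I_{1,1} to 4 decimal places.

0.0815

I_{0,0} (trapezoid, 1 panel, h=0.7000): 0.077766
I_{1,0} (trapezoid, 2 panels, h=0.3500): 0.080581
I_{1,1} = 0.080581 + (0.080581 − 0.077766)/3 = 0.081519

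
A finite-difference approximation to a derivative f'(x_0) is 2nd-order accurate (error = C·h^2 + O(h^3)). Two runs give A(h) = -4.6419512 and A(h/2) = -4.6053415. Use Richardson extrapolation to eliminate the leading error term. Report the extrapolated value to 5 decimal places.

Extrapolated value = (4·A(h/2) − A(h)) / (4 − 1)
= (4·(-4.6053415) − (-4.6419512)) / 3
= -13.7794148 / 3 = -4.5931383

-4.59314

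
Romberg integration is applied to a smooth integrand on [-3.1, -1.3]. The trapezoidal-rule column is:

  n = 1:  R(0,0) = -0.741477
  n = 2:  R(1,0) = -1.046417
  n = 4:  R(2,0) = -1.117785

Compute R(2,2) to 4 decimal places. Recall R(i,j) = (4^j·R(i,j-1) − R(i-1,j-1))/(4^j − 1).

-1.1411

Richardson extrapolation on the trapezoidal column (denominator 4−1=3):
R(1,1) = -1.046417 + (-1.046417 − (-0.741477))/3 = -1.148064
R(2,1) = (4·(-1.117785) − (-1.046417)) / 3 = -1.141574
R(2,2) = (16·(-1.141574) − (-1.148064)) / 15 = -1.141141
(Column j=1 coincides with Simpson's rule on the same nodes.)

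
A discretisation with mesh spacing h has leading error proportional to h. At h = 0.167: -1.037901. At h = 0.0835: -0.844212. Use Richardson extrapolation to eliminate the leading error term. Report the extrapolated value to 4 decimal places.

-0.6505

The leading error scales as h; refining by a factor of 2 reduces it by 2^1 = 2.
Extrapolated value = (2·A(h/2) − A(h)) / (2 − 1)
= (2·(-0.844212) − (-1.037901)) / 1
= -0.650523 / 1 = -0.650523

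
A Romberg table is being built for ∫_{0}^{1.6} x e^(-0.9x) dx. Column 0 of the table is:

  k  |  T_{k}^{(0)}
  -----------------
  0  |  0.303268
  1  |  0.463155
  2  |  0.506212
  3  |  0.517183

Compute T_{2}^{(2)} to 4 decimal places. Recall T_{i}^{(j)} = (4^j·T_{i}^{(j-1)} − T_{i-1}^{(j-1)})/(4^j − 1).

0.5208

Richardson extrapolation on the trapezoidal column (denominator 4−1=3):
T_{1}^{(1)} = (4·0.463155 − 0.303268) / 3 = 0.516451
T_{2}^{(1)} = (4·0.506212 − 0.463155) / 3 = 0.520564
T_{2}^{(2)} = 0.520564 + (0.520564 − 0.516451)/15 = 0.520838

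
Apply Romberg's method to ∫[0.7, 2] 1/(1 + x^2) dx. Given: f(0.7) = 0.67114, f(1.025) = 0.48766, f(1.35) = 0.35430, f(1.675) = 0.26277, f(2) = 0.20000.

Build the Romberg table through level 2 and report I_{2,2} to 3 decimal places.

I_{0,0} (trapezoid, 1 panel, h=1.3000): 0.56624
I_{1,0} (trapezoid, 2 panels, h=0.6500): 0.51342
I_{2,0} (trapezoid, 4 panels, h=0.3250): 0.50060
I_{1,1} = 0.51342 + (0.51342 − 0.56624)/3 = 0.49581
I_{2,1} = 0.50060 + (0.50060 − 0.51342)/3 = 0.49633
I_{2,2} = 0.49633 + (0.49633 − 0.49581)/15 = 0.49636

0.496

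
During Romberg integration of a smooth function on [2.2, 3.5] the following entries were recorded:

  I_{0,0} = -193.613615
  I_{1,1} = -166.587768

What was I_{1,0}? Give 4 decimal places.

-173.3442

From I_{1,1} = (4·I_{1,0} − I_{0,0})/3, solve for I_{1,0}:
4·I_{1,0} = 3·(-166.587768) + (-193.613615) = -693.376919
I_{1,0} = -173.344230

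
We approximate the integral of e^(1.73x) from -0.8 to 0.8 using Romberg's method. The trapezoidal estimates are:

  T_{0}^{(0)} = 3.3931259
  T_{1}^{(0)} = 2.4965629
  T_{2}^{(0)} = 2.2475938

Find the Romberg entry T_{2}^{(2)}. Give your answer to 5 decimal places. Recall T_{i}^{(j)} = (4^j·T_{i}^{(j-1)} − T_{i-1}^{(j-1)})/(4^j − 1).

Richardson extrapolation on the trapezoidal column (denominator 4−1=3):
T_{1}^{(1)} = (4·2.4965629 − 3.3931259) / 3 = 2.1977086
T_{2}^{(1)} = 2.2475938 + (2.2475938 − 2.4965629)/3 = 2.1646041
T_{2}^{(2)} = (16·2.1646041 − 2.1977086) / 15 = 2.1623971

2.16240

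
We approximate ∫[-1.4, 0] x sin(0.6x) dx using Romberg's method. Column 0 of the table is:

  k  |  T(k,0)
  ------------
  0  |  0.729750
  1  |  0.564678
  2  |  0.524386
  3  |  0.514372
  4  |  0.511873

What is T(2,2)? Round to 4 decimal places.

0.5110

T(1,1) = (4·0.564678 − 0.729750) / 3 = 0.509654
T(2,1) = 0.524386 + (0.524386 − 0.564678)/3 = 0.510955
T(2,2) = 0.510955 + (0.510955 − 0.509654)/15 = 0.511042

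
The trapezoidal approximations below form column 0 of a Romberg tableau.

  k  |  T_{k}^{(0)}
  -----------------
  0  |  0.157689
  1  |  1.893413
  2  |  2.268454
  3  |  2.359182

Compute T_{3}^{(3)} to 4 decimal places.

Richardson extrapolation on the trapezoidal column (denominator 4−1=3):
T_{1}^{(1)} = 1.893413 + (1.893413 − 0.157689)/3 = 2.471988
T_{2}^{(1)} = (4·2.268454 − 1.893413) / 3 = 2.393468
T_{3}^{(1)} = (4·2.359182 − 2.268454) / 3 = 2.389425
T_{2}^{(2)} = 2.393468 + (2.393468 − 2.471988)/15 = 2.388233
T_{3}^{(2)} = (16·2.389425 − 2.393468) / 15 = 2.389155
T_{3}^{(3)} = 2.389155 + (2.389155 − 2.388233)/63 = 2.389170
(Column j=1 coincides with Simpson's rule on the same nodes.)

2.3892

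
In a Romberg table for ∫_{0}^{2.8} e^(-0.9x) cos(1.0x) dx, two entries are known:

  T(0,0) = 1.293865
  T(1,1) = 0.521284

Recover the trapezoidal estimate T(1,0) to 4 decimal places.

From T(1,1) = (4·T(1,0) − T(0,0))/3, solve for T(1,0):
4·T(1,0) = 3·0.521284 + 1.293865 = 2.857717
T(1,0) = 0.714429

0.7144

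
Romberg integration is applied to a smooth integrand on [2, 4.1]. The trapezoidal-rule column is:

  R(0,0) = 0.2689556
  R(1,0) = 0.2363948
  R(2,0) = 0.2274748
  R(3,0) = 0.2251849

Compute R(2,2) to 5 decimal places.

0.22443

R(1,1) = (4·0.2363948 − 0.2689556) / 3 = 0.2255412
R(2,1) = (4·0.2274748 − 0.2363948) / 3 = 0.2245015
R(2,2) = (16·0.2245015 − 0.2255412) / 15 = 0.2244322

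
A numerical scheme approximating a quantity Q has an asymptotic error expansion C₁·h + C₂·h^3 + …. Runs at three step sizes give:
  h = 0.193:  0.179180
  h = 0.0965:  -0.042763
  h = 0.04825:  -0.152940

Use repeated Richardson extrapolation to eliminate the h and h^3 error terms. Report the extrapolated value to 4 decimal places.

First eliminate the h term (factor 2^1 = 2):
  B₁ = (2·(-0.042763) − 0.179180)/1 = -0.264706
  B₂ = (2·(-0.152940) − (-0.042763))/1 = -0.263117
Then eliminate the h^3 term (factor 2^3 = 8):
  (8·(-0.263117) − (-0.264706))/7 = -0.262890

-0.2629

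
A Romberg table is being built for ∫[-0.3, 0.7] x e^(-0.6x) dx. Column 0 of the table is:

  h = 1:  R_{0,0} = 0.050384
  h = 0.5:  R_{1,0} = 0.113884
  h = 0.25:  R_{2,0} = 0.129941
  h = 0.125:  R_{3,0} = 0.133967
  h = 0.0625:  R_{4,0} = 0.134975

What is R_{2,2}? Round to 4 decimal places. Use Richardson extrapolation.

0.1353

Richardson extrapolation on the trapezoidal column (denominator 4−1=3):
R_{1,1} = 0.113884 + (0.113884 − 0.050384)/3 = 0.135051
R_{2,1} = (4·0.129941 − 0.113884) / 3 = 0.135293
R_{2,2} = (16·0.135293 − 0.135051) / 15 = 0.135309
(Column j=1 coincides with Simpson's rule on the same nodes.)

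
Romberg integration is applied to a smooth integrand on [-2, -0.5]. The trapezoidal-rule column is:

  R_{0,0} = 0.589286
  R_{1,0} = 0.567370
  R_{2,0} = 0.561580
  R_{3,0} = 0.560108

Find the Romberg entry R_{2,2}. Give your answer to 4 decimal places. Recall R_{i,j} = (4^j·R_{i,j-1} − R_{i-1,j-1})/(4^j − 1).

Richardson extrapolation on the trapezoidal column (denominator 4−1=3):
R_{1,1} = (4·0.567370 − 0.589286) / 3 = 0.560065
R_{2,1} = (4·0.561580 − 0.567370) / 3 = 0.559650
R_{2,2} = (16·0.559650 − 0.560065) / 15 = 0.559622

0.5596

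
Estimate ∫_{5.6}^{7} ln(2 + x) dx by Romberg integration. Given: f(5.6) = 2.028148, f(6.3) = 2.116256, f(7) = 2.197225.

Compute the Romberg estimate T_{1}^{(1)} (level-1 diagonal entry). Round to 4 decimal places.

2.9611

T_{0}^{(0)} (trapezoid, 1 panel, h=1.4000): 2.957761
T_{1}^{(0)} (trapezoid, 2 panels, h=0.7000): 2.960260
T_{1}^{(1)} = 2.960260 + (2.960260 − 2.957761)/3 = 2.961093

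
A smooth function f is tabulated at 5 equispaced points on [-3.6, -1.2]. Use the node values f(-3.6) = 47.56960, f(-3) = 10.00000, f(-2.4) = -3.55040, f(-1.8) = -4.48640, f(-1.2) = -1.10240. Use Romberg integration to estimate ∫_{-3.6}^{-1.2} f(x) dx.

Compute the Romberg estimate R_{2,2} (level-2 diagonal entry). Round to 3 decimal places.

12.243

R_{0,0} (trapezoid, 1 panel, h=2.4000): 55.76064
R_{1,0} (trapezoid, 2 panels, h=1.2000): 23.61984
R_{2,0} (trapezoid, 4 panels, h=0.6000): 15.11808
R_{1,1} = 23.61984 + (23.61984 − 55.76064)/3 = 12.90624
R_{2,1} = 15.11808 + (15.11808 − 23.61984)/3 = 12.28416
R_{2,2} = 12.28416 + (12.28416 − 12.90624)/15 = 12.24269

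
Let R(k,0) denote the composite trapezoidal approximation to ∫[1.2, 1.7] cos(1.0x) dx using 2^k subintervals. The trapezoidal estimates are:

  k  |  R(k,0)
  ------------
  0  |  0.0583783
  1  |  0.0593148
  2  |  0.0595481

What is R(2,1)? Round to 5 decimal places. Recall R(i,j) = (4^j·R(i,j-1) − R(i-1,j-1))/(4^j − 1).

0.05963

R(2,1) = (4·0.0595481 − 0.0593148) / 3 = 0.0596259
(Column j=1 coincides with Simpson's rule on the same nodes.)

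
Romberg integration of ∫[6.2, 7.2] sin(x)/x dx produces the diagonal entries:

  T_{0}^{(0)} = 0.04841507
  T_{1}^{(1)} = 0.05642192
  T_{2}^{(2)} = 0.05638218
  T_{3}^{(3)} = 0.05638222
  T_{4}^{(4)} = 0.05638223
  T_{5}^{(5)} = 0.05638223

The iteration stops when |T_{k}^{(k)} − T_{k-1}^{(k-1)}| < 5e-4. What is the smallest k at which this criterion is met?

|T_{1}^{(1)} − T_{0}^{(0)}| = 0.00800685 ≥ 5e-4
|T_{2}^{(2)} − T_{1}^{(1)}| = 0.00003974 < 5e-4

k = 2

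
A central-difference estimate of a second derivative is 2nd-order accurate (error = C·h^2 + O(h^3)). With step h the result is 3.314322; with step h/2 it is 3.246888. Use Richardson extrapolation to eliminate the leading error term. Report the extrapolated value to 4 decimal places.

Extrapolated value = (4·A(h/2) − A(h)) / (4 − 1)
= (4·3.246888 − 3.314322) / 3
= 9.673230 / 3 = 3.224410

3.2244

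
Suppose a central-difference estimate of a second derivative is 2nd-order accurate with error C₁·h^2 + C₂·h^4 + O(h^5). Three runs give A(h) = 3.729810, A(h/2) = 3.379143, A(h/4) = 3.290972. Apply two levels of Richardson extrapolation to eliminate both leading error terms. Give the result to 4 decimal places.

3.2615

First eliminate the h^2 term (factor 2^2 = 4):
  B₁ = (4·3.379143 − 3.729810)/3 = 3.262254
  B₂ = (4·3.290972 − 3.379143)/3 = 3.261582
Then eliminate the h^4 term (factor 2^4 = 16):
  (16·3.261582 − 3.262254)/15 = 3.261537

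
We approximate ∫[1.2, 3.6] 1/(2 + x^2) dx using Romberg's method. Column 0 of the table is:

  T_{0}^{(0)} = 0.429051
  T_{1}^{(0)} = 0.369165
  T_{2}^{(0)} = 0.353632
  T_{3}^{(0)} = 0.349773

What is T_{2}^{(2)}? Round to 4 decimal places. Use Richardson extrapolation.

0.3484

Richardson extrapolation on the trapezoidal column (denominator 4−1=3):
T_{1}^{(1)} = (4·0.369165 − 0.429051) / 3 = 0.349203
T_{2}^{(1)} = (4·0.353632 − 0.369165) / 3 = 0.348454
T_{2}^{(2)} = (16·0.348454 − 0.349203) / 15 = 0.348404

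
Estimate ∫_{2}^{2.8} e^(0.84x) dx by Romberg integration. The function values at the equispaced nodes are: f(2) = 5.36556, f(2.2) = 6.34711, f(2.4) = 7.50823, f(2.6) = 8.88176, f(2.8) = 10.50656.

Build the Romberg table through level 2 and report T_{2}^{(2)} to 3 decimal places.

T_{0}^{(0)} (trapezoid, 1 panel, h=0.8000): 6.34885
T_{1}^{(0)} (trapezoid, 2 panels, h=0.4000): 6.17772
T_{2}^{(0)} (trapezoid, 4 panels, h=0.2000): 6.13463
T_{1}^{(1)} = 6.17772 + (6.17772 − 6.34885)/3 = 6.12068
T_{2}^{(1)} = 6.13463 + (6.13463 − 6.17772)/3 = 6.12027
T_{2}^{(2)} = 6.12027 + (6.12027 − 6.12068)/15 = 6.12024

6.120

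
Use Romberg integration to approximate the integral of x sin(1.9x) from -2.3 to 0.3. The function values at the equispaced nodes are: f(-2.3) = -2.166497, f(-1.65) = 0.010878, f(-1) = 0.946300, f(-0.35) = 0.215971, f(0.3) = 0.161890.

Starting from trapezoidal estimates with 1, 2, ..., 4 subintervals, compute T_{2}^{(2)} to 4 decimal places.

0.1324

T_{0}^{(0)} (trapezoid, 1 panel, h=2.6000): -2.605989
T_{1}^{(0)} (trapezoid, 2 panels, h=1.3000): -0.072805
T_{2}^{(0)} (trapezoid, 4 panels, h=0.6500): 0.111050
T_{1}^{(1)} = -0.072805 + (-0.072805 − (-2.605989))/3 = 0.771590
T_{2}^{(1)} = 0.111050 + (0.111050 − (-0.072805))/3 = 0.172335
T_{2}^{(2)} = 0.172335 + (0.172335 − 0.771590)/15 = 0.132385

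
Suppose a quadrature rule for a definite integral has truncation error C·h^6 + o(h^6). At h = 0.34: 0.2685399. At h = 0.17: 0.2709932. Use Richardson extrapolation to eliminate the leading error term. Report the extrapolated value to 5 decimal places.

0.27103

The leading error scales as h^6; refining by a factor of 2 reduces it by 2^6 = 64.
Extrapolated value = (64·A(h/2) − A(h)) / (64 − 1)
= (64·0.2709932 − 0.2685399) / 63
= 17.0750249 / 63 = 0.2710321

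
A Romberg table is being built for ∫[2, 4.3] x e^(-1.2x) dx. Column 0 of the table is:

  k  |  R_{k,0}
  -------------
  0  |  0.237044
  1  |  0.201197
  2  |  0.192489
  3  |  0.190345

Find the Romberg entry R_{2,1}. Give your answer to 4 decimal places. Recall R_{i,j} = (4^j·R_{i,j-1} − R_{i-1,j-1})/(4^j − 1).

0.1896

R_{2,1} = 0.192489 + (0.192489 − 0.201197)/3 = 0.189586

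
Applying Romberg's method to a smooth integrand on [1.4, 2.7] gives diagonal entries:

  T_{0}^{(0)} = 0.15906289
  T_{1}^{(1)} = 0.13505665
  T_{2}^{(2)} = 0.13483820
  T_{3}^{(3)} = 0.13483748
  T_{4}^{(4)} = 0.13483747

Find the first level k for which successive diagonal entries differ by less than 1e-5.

|T_{1}^{(1)} − T_{0}^{(0)}| = 0.02400624 ≥ 1e-5
|T_{2}^{(2)} − T_{1}^{(1)}| = 0.00021845 ≥ 1e-5
|T_{3}^{(3)} − T_{2}^{(2)}| = 0.00000072 < 1e-5

k = 3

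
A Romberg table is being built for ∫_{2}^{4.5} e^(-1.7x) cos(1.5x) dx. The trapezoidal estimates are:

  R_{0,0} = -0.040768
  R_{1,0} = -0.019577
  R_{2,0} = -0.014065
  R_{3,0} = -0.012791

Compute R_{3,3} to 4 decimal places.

R_{1,1} = -0.019577 + (-0.019577 − (-0.040768))/3 = -0.012513
R_{2,1} = -0.014065 + (-0.014065 − (-0.019577))/3 = -0.012228
R_{3,1} = -0.012791 + (-0.012791 − (-0.014065))/3 = -0.012366
R_{2,2} = (16·(-0.012228) − (-0.012513)) / 15 = -0.012209
R_{3,2} = -0.012366 + (-0.012366 − (-0.012228))/15 = -0.012375
R_{3,3} = (64·(-0.012375) − (-0.012209)) / 63 = -0.012378

-0.0124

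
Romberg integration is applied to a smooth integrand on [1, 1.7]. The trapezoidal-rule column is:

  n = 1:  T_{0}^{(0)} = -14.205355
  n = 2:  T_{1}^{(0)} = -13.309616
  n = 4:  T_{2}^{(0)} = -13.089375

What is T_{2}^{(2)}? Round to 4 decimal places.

-13.0163

T_{1}^{(1)} = (4·(-13.309616) − (-14.205355)) / 3 = -13.011036
T_{2}^{(1)} = -13.089375 + (-13.089375 − (-13.309616))/3 = -13.015961
T_{2}^{(2)} = -13.015961 + (-13.015961 − (-13.011036))/15 = -13.016289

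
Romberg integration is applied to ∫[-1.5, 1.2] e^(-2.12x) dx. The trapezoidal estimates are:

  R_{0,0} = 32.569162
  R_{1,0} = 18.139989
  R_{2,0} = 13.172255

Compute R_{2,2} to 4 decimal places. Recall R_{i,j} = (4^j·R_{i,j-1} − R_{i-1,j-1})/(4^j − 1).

R_{1,1} = 18.139989 + (18.139989 − 32.569162)/3 = 13.330265
R_{2,1} = 13.172255 + (13.172255 − 18.139989)/3 = 11.516344
R_{2,2} = 11.516344 + (11.516344 − 13.330265)/15 = 11.395416

11.3954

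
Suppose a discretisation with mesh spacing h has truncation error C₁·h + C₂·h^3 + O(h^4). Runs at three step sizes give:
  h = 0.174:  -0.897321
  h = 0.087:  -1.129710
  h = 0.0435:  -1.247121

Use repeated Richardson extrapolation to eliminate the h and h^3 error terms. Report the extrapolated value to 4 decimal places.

First eliminate the h term (factor 2^1 = 2):
  B₁ = (2·(-1.129710) − (-0.897321))/1 = -1.362099
  B₂ = (2·(-1.247121) − (-1.129710))/1 = -1.364532
Then eliminate the h^3 term (factor 2^3 = 8):
  (8·(-1.364532) − (-1.362099))/7 = -1.364880

-1.3649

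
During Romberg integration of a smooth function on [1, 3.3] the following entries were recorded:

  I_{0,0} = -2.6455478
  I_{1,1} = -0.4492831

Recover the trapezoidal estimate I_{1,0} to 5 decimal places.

-0.99835

From I_{1,1} = (4·I_{1,0} − I_{0,0})/3, solve for I_{1,0}:
4·I_{1,0} = 3·(-0.4492831) + (-2.6455478) = -3.9933971
I_{1,0} = -0.9983493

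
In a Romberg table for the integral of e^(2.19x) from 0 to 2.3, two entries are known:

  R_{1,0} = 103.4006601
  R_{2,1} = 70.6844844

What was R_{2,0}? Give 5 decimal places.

78.86353

From R_{2,1} = (4·R_{2,0} − R_{1,0})/3, solve for R_{2,0}:
4·R_{2,0} = 3·70.6844844 + 103.4006601 = 315.4541133
R_{2,0} = 78.8635283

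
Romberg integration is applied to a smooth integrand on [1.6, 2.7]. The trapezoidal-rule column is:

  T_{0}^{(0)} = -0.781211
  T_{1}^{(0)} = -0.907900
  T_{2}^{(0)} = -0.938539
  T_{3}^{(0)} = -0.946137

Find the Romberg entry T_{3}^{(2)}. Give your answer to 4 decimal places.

-0.9487

T_{2}^{(1)} = (4·(-0.938539) − (-0.907900)) / 3 = -0.948752
T_{3}^{(1)} = -0.946137 + (-0.946137 − (-0.938539))/3 = -0.948670
T_{3}^{(2)} = (16·(-0.948670) − (-0.948752)) / 15 = -0.948665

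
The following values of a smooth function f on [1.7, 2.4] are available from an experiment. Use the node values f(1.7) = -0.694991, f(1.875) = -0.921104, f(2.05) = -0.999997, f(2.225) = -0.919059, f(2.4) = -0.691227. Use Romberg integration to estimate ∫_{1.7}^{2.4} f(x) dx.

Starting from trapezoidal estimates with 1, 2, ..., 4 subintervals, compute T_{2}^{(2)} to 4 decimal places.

T_{0}^{(0)} (trapezoid, 1 panel, h=0.7000): -0.485176
T_{1}^{(0)} (trapezoid, 2 panels, h=0.3500): -0.592587
T_{2}^{(0)} (trapezoid, 4 panels, h=0.1750): -0.618322
T_{1}^{(1)} = -0.592587 + (-0.592587 − (-0.485176))/3 = -0.628391
T_{2}^{(1)} = -0.618322 + (-0.618322 − (-0.592587))/3 = -0.626900
T_{2}^{(2)} = -0.626900 + (-0.626900 − (-0.628391))/15 = -0.626801

-0.6268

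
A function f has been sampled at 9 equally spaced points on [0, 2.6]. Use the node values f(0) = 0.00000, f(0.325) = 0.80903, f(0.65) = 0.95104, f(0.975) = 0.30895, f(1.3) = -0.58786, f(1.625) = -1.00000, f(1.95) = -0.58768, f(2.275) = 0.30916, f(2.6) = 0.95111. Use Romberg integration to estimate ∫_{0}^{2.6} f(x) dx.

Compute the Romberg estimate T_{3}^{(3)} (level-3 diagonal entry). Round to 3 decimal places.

0.236

T_{0}^{(0)} (trapezoid, 1 panel, h=2.6000): 1.23644
T_{1}^{(0)} (trapezoid, 2 panels, h=1.3000): -0.14600
T_{2}^{(0)} (trapezoid, 4 panels, h=0.6500): 0.16319
T_{3}^{(0)} (trapezoid, 8 panels, h=0.3250): 0.22041
T_{1}^{(1)} = -0.14600 + (-0.14600 − 1.23644)/3 = -0.60681
T_{2}^{(1)} = 0.16319 + (0.16319 − (-0.14600))/3 = 0.26625
T_{3}^{(1)} = 0.22041 + (0.22041 − 0.16319)/3 = 0.23948
T_{2}^{(2)} = 0.26625 + (0.26625 − (-0.60681))/15 = 0.32445
T_{3}^{(2)} = 0.23948 + (0.23948 − 0.26625)/15 = 0.23770
T_{3}^{(3)} = 0.23770 + (0.23770 − 0.32445)/63 = 0.23632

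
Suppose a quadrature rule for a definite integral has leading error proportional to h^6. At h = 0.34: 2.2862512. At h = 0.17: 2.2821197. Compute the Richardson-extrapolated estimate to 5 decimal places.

2.28205

Extrapolated value = (64·A(h/2) − A(h)) / (64 − 1)
= (64·2.2821197 − 2.2862512) / 63
= 143.7694096 / 63 = 2.2820541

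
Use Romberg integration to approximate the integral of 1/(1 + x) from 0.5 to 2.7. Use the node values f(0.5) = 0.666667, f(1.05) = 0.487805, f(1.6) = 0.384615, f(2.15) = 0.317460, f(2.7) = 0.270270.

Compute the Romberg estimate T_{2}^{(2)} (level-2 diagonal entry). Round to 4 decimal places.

0.9030

T_{0}^{(0)} (trapezoid, 1 panel, h=2.2000): 1.030631
T_{1}^{(0)} (trapezoid, 2 panels, h=1.1000): 0.938392
T_{2}^{(0)} (trapezoid, 4 panels, h=0.5500): 0.912092
T_{1}^{(1)} = 0.938392 + (0.938392 − 1.030631)/3 = 0.907646
T_{2}^{(1)} = 0.912092 + (0.912092 − 0.938392)/3 = 0.903325
T_{2}^{(2)} = 0.903325 + (0.903325 − 0.907646)/15 = 0.903037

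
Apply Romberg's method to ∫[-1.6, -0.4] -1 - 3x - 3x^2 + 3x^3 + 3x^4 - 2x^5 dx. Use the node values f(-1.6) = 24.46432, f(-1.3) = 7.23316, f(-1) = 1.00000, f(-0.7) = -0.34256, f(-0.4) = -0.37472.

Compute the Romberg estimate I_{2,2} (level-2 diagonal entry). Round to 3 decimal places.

I_{0,0} (trapezoid, 1 panel, h=1.2000): 14.45376
I_{1,0} (trapezoid, 2 panels, h=0.6000): 7.82688
I_{2,0} (trapezoid, 4 panels, h=0.3000): 5.98062
I_{1,1} = 7.82688 + (7.82688 − 14.45376)/3 = 5.61792
I_{2,1} = 5.98062 + (5.98062 − 7.82688)/3 = 5.36520
I_{2,2} = 5.36520 + (5.36520 − 5.61792)/15 = 5.34835

5.348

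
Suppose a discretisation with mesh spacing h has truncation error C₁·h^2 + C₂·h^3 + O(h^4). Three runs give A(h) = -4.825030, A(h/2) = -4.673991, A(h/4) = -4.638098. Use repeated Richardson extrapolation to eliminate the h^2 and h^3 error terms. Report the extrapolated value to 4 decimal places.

-4.6265

First eliminate the h^2 term (factor 2^2 = 4):
  B₁ = (4·(-4.673991) − (-4.825030))/3 = -4.623645
  B₂ = (4·(-4.638098) − (-4.673991))/3 = -4.626134
Then eliminate the h^3 term (factor 2^3 = 8):
  (8·(-4.626134) − (-4.623645))/7 = -4.626490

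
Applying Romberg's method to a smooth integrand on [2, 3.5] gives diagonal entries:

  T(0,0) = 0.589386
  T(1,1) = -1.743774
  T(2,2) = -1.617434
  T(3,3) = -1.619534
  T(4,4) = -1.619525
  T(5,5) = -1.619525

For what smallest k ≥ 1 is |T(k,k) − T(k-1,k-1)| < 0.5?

|T(1,1) − T(0,0)| = 2.333160 ≥ 0.5
|T(2,2) − T(1,1)| = 0.126340 < 0.5

k = 2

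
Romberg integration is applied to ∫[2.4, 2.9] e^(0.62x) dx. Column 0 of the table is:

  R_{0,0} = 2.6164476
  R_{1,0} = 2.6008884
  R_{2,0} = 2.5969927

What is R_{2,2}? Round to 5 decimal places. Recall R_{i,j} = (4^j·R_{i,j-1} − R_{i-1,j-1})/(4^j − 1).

R_{1,1} = (4·2.6008884 − 2.6164476) / 3 = 2.5957020
R_{2,1} = (4·2.5969927 − 2.6008884) / 3 = 2.5956941
R_{2,2} = (16·2.5956941 − 2.5957020) / 15 = 2.5956936

2.59569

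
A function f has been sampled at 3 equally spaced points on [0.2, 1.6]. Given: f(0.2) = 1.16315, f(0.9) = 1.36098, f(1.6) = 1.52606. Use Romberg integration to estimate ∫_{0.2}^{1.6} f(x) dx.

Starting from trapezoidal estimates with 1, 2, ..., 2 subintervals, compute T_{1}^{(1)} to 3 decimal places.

T_{0}^{(0)} (trapezoid, 1 panel, h=1.4000): 1.88245
T_{1}^{(0)} (trapezoid, 2 panels, h=0.7000): 1.89391
T_{1}^{(1)} = 1.89391 + (1.89391 − 1.88245)/3 = 1.89773

1.898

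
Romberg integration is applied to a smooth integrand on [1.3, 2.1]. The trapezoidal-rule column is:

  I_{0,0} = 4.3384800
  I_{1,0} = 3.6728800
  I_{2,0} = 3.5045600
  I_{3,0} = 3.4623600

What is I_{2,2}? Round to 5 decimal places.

3.44828

Richardson extrapolation on the trapezoidal column (denominator 4−1=3):
I_{1,1} = 3.6728800 + (3.6728800 − 4.3384800)/3 = 3.4510133
I_{2,1} = (4·3.5045600 − 3.6728800) / 3 = 3.4484533
I_{2,2} = 3.4484533 + (3.4484533 − 3.4510133)/15 = 3.4482826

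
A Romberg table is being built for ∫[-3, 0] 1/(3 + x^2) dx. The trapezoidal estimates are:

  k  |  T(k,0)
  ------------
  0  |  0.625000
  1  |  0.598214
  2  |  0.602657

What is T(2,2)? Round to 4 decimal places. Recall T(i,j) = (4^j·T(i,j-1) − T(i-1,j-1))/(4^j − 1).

T(1,1) = 0.598214 + (0.598214 − 0.625000)/3 = 0.589285
T(2,1) = 0.602657 + (0.602657 − 0.598214)/3 = 0.604138
T(2,2) = (16·0.604138 − 0.589285) / 15 = 0.605128

0.6051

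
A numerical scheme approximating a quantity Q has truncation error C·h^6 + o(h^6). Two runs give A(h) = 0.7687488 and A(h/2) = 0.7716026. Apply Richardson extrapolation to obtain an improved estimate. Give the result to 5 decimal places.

0.77165

The leading error scales as h^6; refining by a factor of 2 reduces it by 2^6 = 64.
Extrapolated value = (64·A(h/2) − A(h)) / (64 − 1)
= (64·0.7716026 − 0.7687488) / 63
= 48.6138176 / 63 = 0.7716479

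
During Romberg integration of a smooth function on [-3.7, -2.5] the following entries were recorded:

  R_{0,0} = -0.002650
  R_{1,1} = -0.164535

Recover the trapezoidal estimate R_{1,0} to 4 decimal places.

From R_{1,1} = (4·R_{1,0} − R_{0,0})/3, solve for R_{1,0}:
4·R_{1,0} = 3·(-0.164535) + (-0.002650) = -0.496255
R_{1,0} = -0.124064

-0.1241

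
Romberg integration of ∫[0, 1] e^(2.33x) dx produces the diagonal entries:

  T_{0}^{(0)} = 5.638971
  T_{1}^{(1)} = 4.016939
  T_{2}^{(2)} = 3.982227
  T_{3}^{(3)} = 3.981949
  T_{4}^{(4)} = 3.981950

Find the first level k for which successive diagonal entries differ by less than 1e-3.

k = 3

|T_{1}^{(1)} − T_{0}^{(0)}| = 1.622032 ≥ 1e-3
|T_{2}^{(2)} − T_{1}^{(1)}| = 0.034712 ≥ 1e-3
|T_{3}^{(3)} − T_{2}^{(2)}| = 0.000278 < 1e-3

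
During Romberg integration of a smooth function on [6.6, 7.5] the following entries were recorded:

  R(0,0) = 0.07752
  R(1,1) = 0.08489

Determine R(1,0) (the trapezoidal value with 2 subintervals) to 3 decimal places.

From R(1,1) = (4·R(1,0) − R(0,0))/3, solve for R(1,0):
4·R(1,0) = 3·0.08489 + 0.07752 = 0.33219
R(1,0) = 0.08305

0.083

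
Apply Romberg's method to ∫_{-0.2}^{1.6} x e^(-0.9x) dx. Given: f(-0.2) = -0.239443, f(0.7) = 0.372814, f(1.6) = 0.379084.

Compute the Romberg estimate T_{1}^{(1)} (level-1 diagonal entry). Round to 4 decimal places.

T_{0}^{(0)} (trapezoid, 1 panel, h=1.8000): 0.125677
T_{1}^{(0)} (trapezoid, 2 panels, h=0.9000): 0.398371
T_{1}^{(1)} = 0.398371 + (0.398371 − 0.125677)/3 = 0.489269

0.4893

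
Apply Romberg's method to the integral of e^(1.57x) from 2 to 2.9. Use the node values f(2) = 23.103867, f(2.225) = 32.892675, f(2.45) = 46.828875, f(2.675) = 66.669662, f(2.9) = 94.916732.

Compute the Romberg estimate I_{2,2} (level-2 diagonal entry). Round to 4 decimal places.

I_{0,0} (trapezoid, 1 panel, h=0.9000): 53.109270
I_{1,0} (trapezoid, 2 panels, h=0.4500): 47.627629
I_{2,0} (trapezoid, 4 panels, h=0.2250): 46.215340
I_{1,1} = 47.627629 + (47.627629 − 53.109270)/3 = 45.800415
I_{2,1} = 46.215340 + (46.215340 − 47.627629)/3 = 45.744577
I_{2,2} = 45.744577 + (45.744577 − 45.800415)/15 = 45.740854

45.7409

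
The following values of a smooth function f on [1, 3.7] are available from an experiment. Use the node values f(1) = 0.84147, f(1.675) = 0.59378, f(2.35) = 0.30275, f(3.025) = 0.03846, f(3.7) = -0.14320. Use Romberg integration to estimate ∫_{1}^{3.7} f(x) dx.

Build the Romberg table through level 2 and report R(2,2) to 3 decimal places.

R(0,0) (trapezoid, 1 panel, h=2.7000): 0.94266
R(1,0) (trapezoid, 2 panels, h=1.3500): 0.88004
R(2,0) (trapezoid, 4 panels, h=0.6750): 0.86678
R(1,1) = 0.88004 + (0.88004 − 0.94266)/3 = 0.85917
R(2,1) = 0.86678 + (0.86678 − 0.88004)/3 = 0.86236
R(2,2) = 0.86236 + (0.86236 − 0.85917)/15 = 0.86257

0.863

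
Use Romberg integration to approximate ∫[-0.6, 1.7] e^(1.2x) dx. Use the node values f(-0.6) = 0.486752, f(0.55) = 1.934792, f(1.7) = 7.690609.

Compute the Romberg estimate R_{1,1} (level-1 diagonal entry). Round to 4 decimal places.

R_{0,0} (trapezoid, 1 panel, h=2.3000): 9.403965
R_{1,0} (trapezoid, 2 panels, h=1.1500): 6.926993
R_{1,1} = 6.926993 + (6.926993 − 9.403965)/3 = 6.101336

6.1013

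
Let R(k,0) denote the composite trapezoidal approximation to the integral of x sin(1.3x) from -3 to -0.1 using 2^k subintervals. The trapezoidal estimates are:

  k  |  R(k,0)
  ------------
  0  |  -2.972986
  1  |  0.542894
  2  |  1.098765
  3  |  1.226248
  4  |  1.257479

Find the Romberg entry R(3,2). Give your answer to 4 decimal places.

Richardson extrapolation on the trapezoidal column (denominator 4−1=3):
R(2,1) = 1.098765 + (1.098765 − 0.542894)/3 = 1.284055
R(3,1) = 1.226248 + (1.226248 − 1.098765)/3 = 1.268742
R(3,2) = (16·1.268742 − 1.284055) / 15 = 1.267721
(Column j=1 coincides with Simpson's rule on the same nodes.)

1.2677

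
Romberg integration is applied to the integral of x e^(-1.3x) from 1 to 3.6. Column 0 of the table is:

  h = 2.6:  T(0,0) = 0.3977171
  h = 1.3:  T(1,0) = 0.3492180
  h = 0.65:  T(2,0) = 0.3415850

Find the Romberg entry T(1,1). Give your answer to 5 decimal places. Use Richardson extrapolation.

0.33305

Richardson extrapolation on the trapezoidal column (denominator 4−1=3):
T(1,1) = (4·0.3492180 − 0.3977171) / 3 = 0.3330516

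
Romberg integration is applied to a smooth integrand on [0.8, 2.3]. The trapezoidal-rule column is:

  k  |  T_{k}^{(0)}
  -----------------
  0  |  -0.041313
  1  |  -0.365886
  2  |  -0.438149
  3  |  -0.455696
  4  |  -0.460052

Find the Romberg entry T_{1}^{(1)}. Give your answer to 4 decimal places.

-0.4741

T_{1}^{(1)} = (4·(-0.365886) − (-0.041313)) / 3 = -0.474077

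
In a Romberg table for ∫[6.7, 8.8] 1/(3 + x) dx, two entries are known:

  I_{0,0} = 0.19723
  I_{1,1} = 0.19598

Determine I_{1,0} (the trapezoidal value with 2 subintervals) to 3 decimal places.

From I_{1,1} = (4·I_{1,0} − I_{0,0})/3, solve for I_{1,0}:
4·I_{1,0} = 3·0.19598 + 0.19723 = 0.78517
I_{1,0} = 0.19629

0.196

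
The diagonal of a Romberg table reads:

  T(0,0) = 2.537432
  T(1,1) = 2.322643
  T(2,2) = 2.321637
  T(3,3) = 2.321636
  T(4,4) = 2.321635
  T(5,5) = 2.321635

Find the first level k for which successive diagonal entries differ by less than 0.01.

k = 2

|T(1,1) − T(0,0)| = 0.214789 ≥ 0.01
|T(2,2) − T(1,1)| = 0.001006 < 0.01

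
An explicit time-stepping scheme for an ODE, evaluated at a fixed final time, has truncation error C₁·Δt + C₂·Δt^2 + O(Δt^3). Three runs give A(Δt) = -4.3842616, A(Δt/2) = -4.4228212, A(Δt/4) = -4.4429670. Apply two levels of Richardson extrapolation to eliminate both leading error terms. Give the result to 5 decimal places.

First eliminate the Δt term (factor 2^1 = 2):
  B₁ = (2·(-4.4228212) − (-4.3842616))/1 = -4.4613808
  B₂ = (2·(-4.4429670) − (-4.4228212))/1 = -4.4631128
Then eliminate the Δt^2 term (factor 2^2 = 4):
  (4·(-4.4631128) − (-4.4613808))/3 = -4.4636901

-4.46369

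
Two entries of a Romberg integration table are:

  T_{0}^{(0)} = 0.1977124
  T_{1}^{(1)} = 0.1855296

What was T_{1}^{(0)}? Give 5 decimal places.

From T_{1}^{(1)} = (4·T_{1}^{(0)} − T_{0}^{(0)})/3, solve for T_{1}^{(0)}:
4·T_{1}^{(0)} = 3·0.1855296 + 0.1977124 = 0.7543012
T_{1}^{(0)} = 0.1885753

0.18858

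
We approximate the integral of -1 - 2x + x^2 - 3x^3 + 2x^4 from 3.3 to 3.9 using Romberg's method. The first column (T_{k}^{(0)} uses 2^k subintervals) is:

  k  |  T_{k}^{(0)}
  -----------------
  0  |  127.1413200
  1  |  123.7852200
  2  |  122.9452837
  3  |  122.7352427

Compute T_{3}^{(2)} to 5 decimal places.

122.66522

Richardson extrapolation on the trapezoidal column (denominator 4−1=3):
T_{2}^{(1)} = (4·122.9452837 − 123.7852200) / 3 = 122.6653049
T_{3}^{(1)} = (4·122.7352427 − 122.9452837) / 3 = 122.6652290
T_{3}^{(2)} = 122.6652290 + (122.6652290 − 122.6653049)/15 = 122.6652239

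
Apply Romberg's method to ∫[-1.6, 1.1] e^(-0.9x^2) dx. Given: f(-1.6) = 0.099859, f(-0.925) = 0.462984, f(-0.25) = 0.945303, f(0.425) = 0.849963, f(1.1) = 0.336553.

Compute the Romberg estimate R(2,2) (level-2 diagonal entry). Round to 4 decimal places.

1.6924

R(0,0) (trapezoid, 1 panel, h=2.7000): 0.589156
R(1,0) (trapezoid, 2 panels, h=1.3500): 1.570737
R(2,0) (trapezoid, 4 panels, h=0.6750): 1.671608
R(1,1) = 1.570737 + (1.570737 − 0.589156)/3 = 1.897931
R(2,1) = 1.671608 + (1.671608 − 1.570737)/3 = 1.705232
R(2,2) = 1.705232 + (1.705232 − 1.897931)/15 = 1.692385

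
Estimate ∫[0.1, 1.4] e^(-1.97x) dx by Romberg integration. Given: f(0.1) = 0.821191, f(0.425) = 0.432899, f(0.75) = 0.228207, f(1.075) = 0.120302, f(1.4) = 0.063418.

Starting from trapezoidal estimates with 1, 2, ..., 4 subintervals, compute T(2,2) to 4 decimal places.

T(0,0) (trapezoid, 1 panel, h=1.3000): 0.574996
T(1,0) (trapezoid, 2 panels, h=0.6500): 0.435832
T(2,0) (trapezoid, 4 panels, h=0.3250): 0.397707
T(1,1) = 0.435832 + (0.435832 − 0.574996)/3 = 0.389444
T(2,1) = 0.397707 + (0.397707 − 0.435832)/3 = 0.384999
T(2,2) = 0.384999 + (0.384999 − 0.389444)/15 = 0.384703

0.3847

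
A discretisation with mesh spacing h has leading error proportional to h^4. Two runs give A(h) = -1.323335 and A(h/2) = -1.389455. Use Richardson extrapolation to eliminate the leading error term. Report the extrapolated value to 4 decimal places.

The leading error scales as h^4; refining by a factor of 2 reduces it by 2^4 = 16.
Extrapolated value = (16·A(h/2) − A(h)) / (16 − 1)
= (16·(-1.389455) − (-1.323335)) / 15
= -20.907945 / 15 = -1.393863

-1.3939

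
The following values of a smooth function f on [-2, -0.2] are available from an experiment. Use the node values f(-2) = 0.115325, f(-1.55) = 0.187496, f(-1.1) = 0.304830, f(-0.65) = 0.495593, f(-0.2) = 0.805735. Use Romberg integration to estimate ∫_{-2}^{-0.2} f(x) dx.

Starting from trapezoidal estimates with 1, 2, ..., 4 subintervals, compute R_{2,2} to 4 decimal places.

R_{0,0} (trapezoid, 1 panel, h=1.8000): 0.828954
R_{1,0} (trapezoid, 2 panels, h=0.9000): 0.688824
R_{2,0} (trapezoid, 4 panels, h=0.4500): 0.651802
R_{1,1} = 0.688824 + (0.688824 − 0.828954)/3 = 0.642114
R_{2,1} = 0.651802 + (0.651802 − 0.688824)/3 = 0.639461
R_{2,2} = 0.639461 + (0.639461 − 0.642114)/15 = 0.639284

0.6393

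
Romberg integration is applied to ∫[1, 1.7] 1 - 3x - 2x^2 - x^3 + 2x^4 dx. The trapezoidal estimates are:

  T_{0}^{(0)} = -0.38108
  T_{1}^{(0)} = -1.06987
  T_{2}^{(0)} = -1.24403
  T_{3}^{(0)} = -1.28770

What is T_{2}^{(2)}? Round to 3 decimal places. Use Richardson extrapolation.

Richardson extrapolation on the trapezoidal column (denominator 4−1=3):
T_{1}^{(1)} = -1.06987 + (-1.06987 − (-0.38108))/3 = -1.29947
T_{2}^{(1)} = (4·(-1.24403) − (-1.06987)) / 3 = -1.30208
T_{2}^{(2)} = -1.30208 + (-1.30208 − (-1.29947))/15 = -1.30225

-1.302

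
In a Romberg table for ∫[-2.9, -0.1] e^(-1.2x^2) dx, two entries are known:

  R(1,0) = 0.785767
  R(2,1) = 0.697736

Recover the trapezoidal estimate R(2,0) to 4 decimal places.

From R(2,1) = (4·R(2,0) − R(1,0))/3, solve for R(2,0):
4·R(2,0) = 3·0.697736 + 0.785767 = 2.878975
R(2,0) = 0.719744

0.7197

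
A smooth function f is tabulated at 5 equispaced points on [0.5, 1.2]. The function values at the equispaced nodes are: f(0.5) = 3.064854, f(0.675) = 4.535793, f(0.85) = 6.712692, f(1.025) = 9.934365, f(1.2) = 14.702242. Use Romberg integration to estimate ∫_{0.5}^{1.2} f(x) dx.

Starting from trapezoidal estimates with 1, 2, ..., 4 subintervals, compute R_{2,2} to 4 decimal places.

R_{0,0} (trapezoid, 1 panel, h=0.7000): 6.218484
R_{1,0} (trapezoid, 2 panels, h=0.3500): 5.458684
R_{2,0} (trapezoid, 4 panels, h=0.1750): 5.261620
R_{1,1} = 5.458684 + (5.458684 − 6.218484)/3 = 5.205417
R_{2,1} = 5.261620 + (5.261620 − 5.458684)/3 = 5.195932
R_{2,2} = 5.195932 + (5.195932 − 5.205417)/15 = 5.195300

5.1953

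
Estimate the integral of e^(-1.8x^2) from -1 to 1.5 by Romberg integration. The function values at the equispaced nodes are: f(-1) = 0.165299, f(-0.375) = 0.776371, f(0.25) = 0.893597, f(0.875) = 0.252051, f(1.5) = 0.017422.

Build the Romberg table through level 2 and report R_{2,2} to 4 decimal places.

1.2475

R_{0,0} (trapezoid, 1 panel, h=2.5000): 0.228401
R_{1,0} (trapezoid, 2 panels, h=1.2500): 1.231197
R_{2,0} (trapezoid, 4 panels, h=0.6250): 1.258362
R_{1,1} = 1.231197 + (1.231197 − 0.228401)/3 = 1.565462
R_{2,1} = 1.258362 + (1.258362 − 1.231197)/3 = 1.267417
R_{2,2} = 1.267417 + (1.267417 − 1.565462)/15 = 1.247547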